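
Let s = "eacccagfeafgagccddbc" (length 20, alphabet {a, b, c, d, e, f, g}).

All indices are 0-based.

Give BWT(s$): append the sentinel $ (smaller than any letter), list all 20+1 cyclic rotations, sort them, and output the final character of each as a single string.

ceegcdbccagcdc$fgafaa

rank  rotation               last
    0  $eacccagfeafgagccddbc  c
    1  acccagfeafgagccddbc$e  e
    2  afgagccddbc$eacccagfe  e
    3  agccddbc$eacccagfeafg  g
    4  agfeafgagccddbc$eaccc  c
    5  bc$eacccagfeafgagccdd  d
    6  c$eacccagfeafgagccddb  b
    7  cagfeafgagccddbc$eacc  c
    8  ccagfeafgagccddbc$eac  c
    9  cccagfeafgagccddbc$ea  a
   10  ccddbc$eacccagfeafgag  g
   11  cddbc$eacccagfeafgagc  c
   12  dbc$eacccagfeafgagccd  d
   13  ddbc$eacccagfeafgagcc  c
   14  eacccagfeafgagccddbc$  $
   15  eafgagccddbc$eacccagf  f
   16  feafgagccddbc$eacccag  g
   17  fgagccddbc$eacccagfea  a
   18  gagccddbc$eacccagfeaf  f
   19  gccddbc$eacccagfeafga  a
   20  gfeafgagccddbc$eaccca  a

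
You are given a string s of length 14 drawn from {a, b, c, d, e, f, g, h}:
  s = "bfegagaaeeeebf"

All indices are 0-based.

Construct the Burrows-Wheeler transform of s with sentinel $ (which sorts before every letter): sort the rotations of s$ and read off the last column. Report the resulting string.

rank  rotation         last
    0  $bfegagaaeeeebf  f
    1  aaeeeebf$bfegag  g
    2  aeeeebf$bfegaga  a
    3  agaaeeeebf$bfeg  g
    4  bf$bfegagaaeeee  e
    5  bfegagaaeeeebf$  $
    6  ebf$bfegagaaeee  e
    7  eebf$bfegagaaee  e
    8  eeebf$bfegagaae  e
    9  eeeebf$bfegagaa  a
   10  egagaaeeeebf$bf  f
   11  f$bfegagaaeeeeb  b
   12  fegagaaeeeebf$b  b
   13  gaaeeeebf$bfega  a
   14  gagaaeeeebf$bfe  e

fgage$eeeafbbae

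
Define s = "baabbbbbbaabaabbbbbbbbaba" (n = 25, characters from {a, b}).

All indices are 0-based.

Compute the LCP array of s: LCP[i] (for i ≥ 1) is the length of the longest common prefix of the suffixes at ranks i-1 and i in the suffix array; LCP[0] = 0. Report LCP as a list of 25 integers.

[0, 1, 3, 8, 1, 3, 2, 7, 0, 2, 4, 9, 2, 1, 3, 2, 4, 3, 5, 4, 6, 5, 7, 6, 7]

rank | idx | suffix
   0 |  24 | a
   1 |   9 | aabaabbbbbbbbaba
   2 |   1 | aabbbbbbaabaabbbbbbbbaba
   3 |  12 | aabbbbbbbbaba
   4 |  22 | aba
   5 |  10 | abaabbbbbbbbaba
   6 |   2 | abbbbbbaabaabbbbbbbbaba
   7 |  13 | abbbbbbbbaba
   8 |  23 | ba
   9 |   8 | baabaabbbbbbbbaba
  10 |   0 | baabbbbbbaabaabbbbbbbbaba
  11 |  11 | baabbbbbbbbaba
  12 |  21 | baba
  13 |   7 | bbaabaabbbbbbbbaba
  14 |  20 | bbaba
  15 |   6 | bbbaabaabbbbbbbbaba
  16 |  19 | bbbaba
  17 |   5 | bbbbaabaabbbbbbbbaba
  18 |  18 | bbbbaba
  19 |   4 | bbbbbaabaabbbbbbbbaba
  20 |  17 | bbbbbaba
  21 |   3 | bbbbbbaabaabbbbbbbbaba
  22 |  16 | bbbbbbaba
  23 |  15 | bbbbbbbaba
  24 |  14 | bbbbbbbbaba

SA = [24, 9, 1, 12, 22, 10, 2, 13, 23, 8, 0, 11, 21, 7, 20, 6, 19, 5, 18, 4, 17, 3, 16, 15, 14]
[i] adj suffixes → lcp
  [1] 24/9 → 1 ('a')
  [2] 9/1 → 3 ('aab')
  [3] 1/12 → 8 ('aabbbbbb')
  [4] 12/22 → 1 ('a')
  [5] 22/10 → 3 ('aba')
  [6] 10/2 → 2 ('ab')
  [7] 2/13 → 7 ('abbbbbb')
  [8] 13/23 → 0 ('')
  [9] 23/8 → 2 ('ba')
  [10] 8/0 → 4 ('baab')
  [11] 0/11 → 9 ('baabbbbbb')
  [12] 11/21 → 2 ('ba')
  [13] 21/7 → 1 ('b')
  [14] 7/20 → 3 ('bba')
  [15] 20/6 → 2 ('bb')
  [16] 6/19 → 4 ('bbba')
  [17] 19/5 → 3 ('bbb')
  [18] 5/18 → 5 ('bbbba')
  [19] 18/4 → 4 ('bbbb')
  [20] 4/17 → 6 ('bbbbba')
  [21] 17/3 → 5 ('bbbbb')
  [22] 3/16 → 7 ('bbbbbba')
  [23] 16/15 → 6 ('bbbbbb')
  [24] 15/14 → 7 ('bbbbbbb')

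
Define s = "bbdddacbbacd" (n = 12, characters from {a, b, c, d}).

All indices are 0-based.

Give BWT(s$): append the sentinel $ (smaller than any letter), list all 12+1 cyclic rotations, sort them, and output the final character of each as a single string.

ddbbc$baacddb

rank  rotation       last
    0  $bbdddacbbacd  d
    1  acbbacd$bbddd  d
    2  acd$bbdddacbb  b
    3  bacd$bbdddacb  b
    4  bbacd$bbdddac  c
    5  bbdddacbbacd$  $
    6  bdddacbbacd$b  b
    7  cbbacd$bbddda  a
    8  cd$bbdddacbba  a
    9  d$bbdddacbbac  c
   10  dacbbacd$bbdd  d
   11  ddacbbacd$bbd  d
   12  dddacbbacd$bb  b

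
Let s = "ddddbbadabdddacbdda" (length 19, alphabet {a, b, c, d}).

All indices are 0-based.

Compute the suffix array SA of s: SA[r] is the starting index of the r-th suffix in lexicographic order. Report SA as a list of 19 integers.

[18, 8, 13, 6, 5, 4, 15, 9, 14, 17, 7, 12, 3, 16, 11, 2, 10, 1, 0]

sorted suffixes:
  #0 SA[0]=18  'a'
  #1 SA[1]=8  'abdddacbdda'
  #2 SA[2]=13  'acbdda'
  #3 SA[3]=6  'adabdddacbdda'
  #4 SA[4]=5  'badabdddacbdda'
  #5 SA[5]=4  'bbadabdddacbdda'
  #6 SA[6]=15  'bdda'
  #7 SA[7]=9  'bdddacbdda'
  #8 SA[8]=14  'cbdda'
  #9 SA[9]=17  'da'
  #10 SA[10]=7  'dabdddacbdda'
  #11 SA[11]=12  'dacbdda'
  #12 SA[12]=3  'dbbadabdddacbdda'
  #13 SA[13]=16  'dda'
  #14 SA[14]=11  'ddacbdda'
  #15 SA[15]=2  'ddbbadabdddacbdda'
  #16 SA[16]=10  'dddacbdda'
  #17 SA[17]=1  'dddbbadabdddacbdda'
  #18 SA[18]=0  'ddddbbadabdddacbdda'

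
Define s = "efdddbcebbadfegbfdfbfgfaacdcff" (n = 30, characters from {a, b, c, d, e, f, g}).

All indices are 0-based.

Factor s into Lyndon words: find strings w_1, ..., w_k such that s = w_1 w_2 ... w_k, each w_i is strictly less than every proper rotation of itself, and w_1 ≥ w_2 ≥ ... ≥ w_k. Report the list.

["ef", "d", "d", "d", "bce", "b", "b", "adfegbfdfbfgf", "aacdcff"]

emit factor 1: 'ef' (i=0, period=2)
emit factor 2: 'd' (i=2, period=1)
emit factor 3: 'd' (i=3, period=1)
emit factor 4: 'd' (i=4, period=1)
emit factor 5: 'bce' (i=5, period=3)
emit factor 6: 'b' (i=8, period=1)
emit factor 7: 'b' (i=9, period=1)
emit factor 8: 'adfegbfdfbfgf' (i=10, period=13)
emit factor 9: 'aacdcff' (i=23, period=7)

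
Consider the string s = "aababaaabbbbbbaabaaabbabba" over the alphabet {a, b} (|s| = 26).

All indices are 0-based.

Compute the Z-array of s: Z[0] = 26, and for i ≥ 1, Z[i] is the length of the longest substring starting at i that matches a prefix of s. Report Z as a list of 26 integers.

[26, 1, 0, 1, 0, 2, 3, 1, 0, 0, 0, 0, 0, 0, 4, 1, 0, 2, 3, 1, 0, 0, 1, 0, 0, 1]

Z[0]=26
i=1: i≥r, start 0; Z[1]=1 scan→box=[1,2)
i=2: i≥r, start 0; Z[2]=0
i=3: i≥r, start 0; Z[3]=1 scan→box=[3,4)
i=4: i≥r, start 0; Z[4]=0
i=5: i≥r, start 0; Z[5]=2 scan→box=[5,7)
i=6: min(r-i=1, Z[1]=1)=1; Z[6]=3 scan→box=[6,9)
i=7: min(r-i=2, Z[1]=1)=1; Z[7]=1
i=8: min(r-i=1, Z[2]=0)=0; Z[8]=0
i=9: i≥r, start 0; Z[9]=0
i=10: i≥r, start 0; Z[10]=0
i=11: i≥r, start 0; Z[11]=0
i=12: i≥r, start 0; Z[12]=0
i=13: i≥r, start 0; Z[13]=0
i=14: i≥r, start 0; Z[14]=4 scan→box=[14,18)
i=15: min(r-i=3, Z[1]=1)=1; Z[15]=1
i=16: min(r-i=2, Z[2]=0)=0; Z[16]=0
i=17: min(r-i=1, Z[3]=1)=1; Z[17]=2 scan→box=[17,19)
i=18: min(r-i=1, Z[1]=1)=1; Z[18]=3 scan→box=[18,21)
i=19: min(r-i=2, Z[1]=1)=1; Z[19]=1
i=20: min(r-i=1, Z[2]=0)=0; Z[20]=0
i=21: i≥r, start 0; Z[21]=0
i=22: i≥r, start 0; Z[22]=1 scan→box=[22,23)
i=23: i≥r, start 0; Z[23]=0
i=24: i≥r, start 0; Z[24]=0
i=25: i≥r, start 0; Z[25]=1 scan→box=[25,26)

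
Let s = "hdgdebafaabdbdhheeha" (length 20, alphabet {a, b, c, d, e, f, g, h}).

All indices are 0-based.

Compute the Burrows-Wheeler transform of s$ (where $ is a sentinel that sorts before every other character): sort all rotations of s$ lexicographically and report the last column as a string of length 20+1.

rank  rotation               last
    0  $hdgdebafaabdbdhheeha  a
    1  a$hdgdebafaabdbdhheeh  h
    2  aabdbdhheeha$hdgdebaf  f
    3  abdbdhheeha$hdgdebafa  a
    4  afaabdbdhheeha$hdgdeb  b
    5  bafaabdbdhheeha$hdgde  e
    6  bdbdhheeha$hdgdebafaa  a
    7  bdhheeha$hdgdebafaabd  d
    8  dbdhheeha$hdgdebafaab  b
    9  debafaabdbdhheeha$hdg  g
   10  dgdebafaabdbdhheeha$h  h
   11  dhheeha$hdgdebafaabdb  b
   12  ebafaabdbdhheeha$hdgd  d
   13  eeha$hdgdebafaabdbdhh  h
   14  eha$hdgdebafaabdbdhhe  e
   15  faabdbdhheeha$hdgdeba  a
   16  gdebafaabdbdhheeha$hd  d
   17  ha$hdgdebafaabdbdhhee  e
   18  hdgdebafaabdbdhheeha$  $
   19  heeha$hdgdebafaabdbdh  h
   20  hheeha$hdgdebafaabdbd  d

ahfabeadbghbdheade$hd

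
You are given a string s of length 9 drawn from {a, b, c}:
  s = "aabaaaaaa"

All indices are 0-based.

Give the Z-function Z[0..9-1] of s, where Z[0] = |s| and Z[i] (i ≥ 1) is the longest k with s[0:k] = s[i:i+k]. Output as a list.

Z[0]=9
i=1: outside box; Z[1]=1 scan→box=[1,2)
i=2: outside box; Z[2]=0
i=3: outside box; Z[3]=2 scan→box=[3,5)
i=4: min(r-i=1, Z[1]=1)=1; Z[4]=2 scan→box=[4,6)
i=5: min(r-i=1, Z[1]=1)=1; Z[5]=2 scan→box=[5,7)
i=6: min(r-i=1, Z[1]=1)=1; Z[6]=2 scan→box=[6,8)
i=7: min(r-i=1, Z[1]=1)=1; Z[7]=2 scan→box=[7,9)
i=8: min(r-i=1, Z[1]=1)=1; Z[8]=1

[9, 1, 0, 2, 2, 2, 2, 2, 1]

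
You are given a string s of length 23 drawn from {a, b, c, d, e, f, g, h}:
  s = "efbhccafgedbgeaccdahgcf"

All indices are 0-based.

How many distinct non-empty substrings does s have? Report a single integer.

rank | idx | suffix
   0 |  14 | accdahgcf
   1 |   6 | afgedbgeaccdahgcf
   2 |  18 | ahgcf
   3 |  11 | bgeaccdahgcf
   4 |   2 | bhccafgedbgeaccdahgcf
   5 |   5 | cafgedbgeaccdahgcf
   6 |   4 | ccafgedbgeaccdahgcf
   7 |  15 | ccdahgcf
   8 |  16 | cdahgcf
   9 |  21 | cf
  10 |  17 | dahgcf
  11 |  10 | dbgeaccdahgcf
  12 |  13 | eaccdahgcf
  13 |   9 | edbgeaccdahgcf
  14 |   0 | efbhccafgedbgeaccdahgcf
  15 |  22 | f
  16 |   1 | fbhccafgedbgeaccdahgcf
  17 |   7 | fgedbgeaccdahgcf
  18 |  20 | gcf
  19 |  12 | geaccdahgcf
  20 |   8 | gedbgeaccdahgcf
  21 |   3 | hccafgedbgeaccdahgcf
  22 |  19 | hgcf

SA = [14, 6, 18, 11, 2, 5, 4, 15, 16, 21, 17, 10, 13, 9, 0, 22, 1, 7, 20, 12, 8, 3, 19]
i: (SA[i-1],SA[i]) lcp shared
  1: (14,6) 1 'a'
  2: (6,18) 1 'a'
  3: (18,11) 0 ''
  4: (11,2) 1 'b'
  5: (2,5) 0 ''
  6: (5,4) 1 'c'
  7: (4,15) 2 'cc'
  8: (15,16) 1 'c'
  9: (16,21) 1 'c'
  10: (21,17) 0 ''
  11: (17,10) 1 'd'
  12: (10,13) 0 ''
  13: (13,9) 1 'e'
  14: (9,0) 1 'e'
  15: (0,22) 0 ''
  16: (22,1) 1 'f'
  17: (1,7) 1 'f'
  18: (7,20) 0 ''
  19: (20,12) 1 'g'
  20: (12,8) 2 'ge'
  21: (8,3) 0 ''
  22: (3,19) 1 'h'

n(n+1)/2 = 23·24/2 = 276
Σ LCP = 0 + 1 + 1 + 0 + 1 + 0 + 1 + 2 + 1 + 1 + 0 + 1 + 0 + 1 + 1 + 0 + 1 + 1 + 0 + 1 + 2 + 0 + 1 = 17
distinct = 276 − 17 = 259

259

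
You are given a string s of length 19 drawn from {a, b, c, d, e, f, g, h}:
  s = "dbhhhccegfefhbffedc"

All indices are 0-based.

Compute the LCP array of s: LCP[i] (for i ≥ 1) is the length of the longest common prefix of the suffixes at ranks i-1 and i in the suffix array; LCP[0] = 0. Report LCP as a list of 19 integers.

sorted suffixes:
  #0 SA[0]=13  'bffedc'
  #1 SA[1]=1  'bhhhccegfefhbffedc'
  #2 SA[2]=18  'c'
  #3 SA[3]=5  'ccegfefhbffedc'
  #4 SA[4]=6  'cegfefhbffedc'
  #5 SA[5]=0  'dbhhhccegfefhbffedc'
  #6 SA[6]=17  'dc'
  #7 SA[7]=16  'edc'
  #8 SA[8]=10  'efhbffedc'
  #9 SA[9]=7  'egfefhbffedc'
  #10 SA[10]=15  'fedc'
  #11 SA[11]=9  'fefhbffedc'
  #12 SA[12]=14  'ffedc'
  #13 SA[13]=11  'fhbffedc'
  #14 SA[14]=8  'gfefhbffedc'
  #15 SA[15]=12  'hbffedc'
  #16 SA[16]=4  'hccegfefhbffedc'
  #17 SA[17]=3  'hhccegfefhbffedc'
  #18 SA[18]=2  'hhhccegfefhbffedc'

SA = [13, 1, 18, 5, 6, 0, 17, 16, 10, 7, 15, 9, 14, 11, 8, 12, 4, 3, 2]
[i] adj suffixes → lcp
  [1] 13/1 → 1 ('b')
  [2] 1/18 → 0 ('')
  [3] 18/5 → 1 ('c')
  [4] 5/6 → 1 ('c')
  [5] 6/0 → 0 ('')
  [6] 0/17 → 1 ('d')
  [7] 17/16 → 0 ('')
  [8] 16/10 → 1 ('e')
  [9] 10/7 → 1 ('e')
  [10] 7/15 → 0 ('')
  [11] 15/9 → 2 ('fe')
  [12] 9/14 → 1 ('f')
  [13] 14/11 → 1 ('f')
  [14] 11/8 → 0 ('')
  [15] 8/12 → 0 ('')
  [16] 12/4 → 1 ('h')
  [17] 4/3 → 1 ('h')
  [18] 3/2 → 2 ('hh')

[0, 1, 0, 1, 1, 0, 1, 0, 1, 1, 0, 2, 1, 1, 0, 0, 1, 1, 2]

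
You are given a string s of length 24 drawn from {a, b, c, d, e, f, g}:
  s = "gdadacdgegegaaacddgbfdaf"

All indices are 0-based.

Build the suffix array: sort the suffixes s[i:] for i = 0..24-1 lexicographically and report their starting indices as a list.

sorted suffixes:
  #0 SA[0]=12  'aaacddgbfdaf'
  #1 SA[1]=13  'aacddgbfdaf'
  #2 SA[2]=14  'acddgbfdaf'
  #3 SA[3]=4  'acdgegegaaacddgbfdaf'
  #4 SA[4]=2  'adacdgegegaaacddgbfdaf'
  #5 SA[5]=22  'af'
  #6 SA[6]=19  'bfdaf'
  #7 SA[7]=15  'cddgbfdaf'
  #8 SA[8]=5  'cdgegegaaacddgbfdaf'
  #9 SA[9]=3  'dacdgegegaaacddgbfdaf'
  #10 SA[10]=1  'dadacdgegegaaacddgbfdaf'
  #11 SA[11]=21  'daf'
  #12 SA[12]=16  'ddgbfdaf'
  #13 SA[13]=17  'dgbfdaf'
  #14 SA[14]=6  'dgegegaaacddgbfdaf'
  #15 SA[15]=10  'egaaacddgbfdaf'
  #16 SA[16]=8  'egegaaacddgbfdaf'
  #17 SA[17]=23  'f'
  #18 SA[18]=20  'fdaf'
  #19 SA[19]=11  'gaaacddgbfdaf'
  #20 SA[20]=18  'gbfdaf'
  #21 SA[21]=0  'gdadacdgegegaaacddgbfdaf'
  #22 SA[22]=9  'gegaaacddgbfdaf'
  #23 SA[23]=7  'gegegaaacddgbfdaf'

[12, 13, 14, 4, 2, 22, 19, 15, 5, 3, 1, 21, 16, 17, 6, 10, 8, 23, 20, 11, 18, 0, 9, 7]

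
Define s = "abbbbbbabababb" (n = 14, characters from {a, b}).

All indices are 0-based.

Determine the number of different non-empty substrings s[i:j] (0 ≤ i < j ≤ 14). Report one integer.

sorted suffixes:
  #0 SA[0]=7  'abababb'
  #1 SA[1]=9  'ababb'
  #2 SA[2]=11  'abb'
  #3 SA[3]=0  'abbbbbbabababb'
  #4 SA[4]=13  'b'
  #5 SA[5]=6  'babababb'
  #6 SA[6]=8  'bababb'
  #7 SA[7]=10  'babb'
  #8 SA[8]=12  'bb'
  #9 SA[9]=5  'bbabababb'
  #10 SA[10]=4  'bbbabababb'
  #11 SA[11]=3  'bbbbabababb'
  #12 SA[12]=2  'bbbbbabababb'
  #13 SA[13]=1  'bbbbbbabababb'

SA = [7, 9, 11, 0, 13, 6, 8, 10, 12, 5, 4, 3, 2, 1]
[i] adj suffixes → lcp
  [1] 7/9 → 4 ('abab')
  [2] 9/11 → 2 ('ab')
  [3] 11/0 → 3 ('abb')
  [4] 0/13 → 0 ('')
  [5] 13/6 → 1 ('b')
  [6] 6/8 → 5 ('babab')
  [7] 8/10 → 3 ('bab')
  [8] 10/12 → 1 ('b')
  [9] 12/5 → 2 ('bb')
  [10] 5/4 → 2 ('bb')
  [11] 4/3 → 3 ('bbb')
  [12] 3/2 → 4 ('bbbb')
  [13] 2/1 → 5 ('bbbbb')

n(n+1)/2 = 14·15/2 = 105
Σ LCP = 0 + 4 + 2 + 3 + 0 + 1 + 5 + 3 + 1 + 2 + 2 + 3 + 4 + 5 = 35
distinct = 105 − 35 = 70

70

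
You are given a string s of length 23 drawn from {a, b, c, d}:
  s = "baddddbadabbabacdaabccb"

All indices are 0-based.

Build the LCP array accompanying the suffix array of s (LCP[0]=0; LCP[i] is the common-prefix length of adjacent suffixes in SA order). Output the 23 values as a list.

[0, 1, 2, 2, 1, 1, 2, 0, 1, 2, 2, 3, 1, 1, 0, 1, 1, 0, 2, 1, 1, 2, 3]

rank | idx | suffix
   0 |  17 | aabccb
   1 |  12 | abacdaabccb
   2 |   9 | abbabacdaabccb
   3 |  18 | abccb
   4 |  14 | acdaabccb
   5 |   7 | adabbabacdaabccb
   6 |   1 | addddbadabbabacdaabccb
   7 |  22 | b
   8 |  11 | babacdaabccb
   9 |  13 | bacdaabccb
  10 |   6 | badabbabacdaabccb
  11 |   0 | baddddbadabbabacdaabccb
  12 |  10 | bbabacdaabccb
  13 |  19 | bccb
  14 |  21 | cb
  15 |  20 | ccb
  16 |  15 | cdaabccb
  17 |  16 | daabccb
  18 |   8 | dabbabacdaabccb
  19 |   5 | dbadabbabacdaabccb
  20 |   4 | ddbadabbabacdaabccb
  21 |   3 | dddbadabbabacdaabccb
  22 |   2 | ddddbadabbabacdaabccb

SA = [17, 12, 9, 18, 14, 7, 1, 22, 11, 13, 6, 0, 10, 19, 21, 20, 15, 16, 8, 5, 4, 3, 2]
i: (SA[i-1],SA[i]) lcp shared
  1: (17,12) 1 'a'
  2: (12,9) 2 'ab'
  3: (9,18) 2 'ab'
  4: (18,14) 1 'a'
  5: (14,7) 1 'a'
  6: (7,1) 2 'ad'
  7: (1,22) 0 ''
  8: (22,11) 1 'b'
  9: (11,13) 2 'ba'
  10: (13,6) 2 'ba'
  11: (6,0) 3 'bad'
  12: (0,10) 1 'b'
  13: (10,19) 1 'b'
  14: (19,21) 0 ''
  15: (21,20) 1 'c'
  16: (20,15) 1 'c'
  17: (15,16) 0 ''
  18: (16,8) 2 'da'
  19: (8,5) 1 'd'
  20: (5,4) 1 'd'
  21: (4,3) 2 'dd'
  22: (3,2) 3 'ddd'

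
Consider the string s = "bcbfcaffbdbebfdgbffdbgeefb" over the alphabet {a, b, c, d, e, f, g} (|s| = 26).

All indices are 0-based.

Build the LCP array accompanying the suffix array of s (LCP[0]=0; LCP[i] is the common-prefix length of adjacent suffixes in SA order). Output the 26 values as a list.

[0, 0, 1, 1, 1, 1, 2, 2, 1, 0, 1, 0, 2, 1, 0, 1, 1, 0, 2, 1, 1, 2, 1, 2, 0, 1]

rank→(start, suffix):
  0 → (5, 'affbdbebfdgbffdbgeefb')
  1 → (25, 'b')
  2 → (0, 'bcbfcaffbdbebfdgbffdbgeefb')
  3 → (8, 'bdbebfdgbffdbgeefb')
  4 → (10, 'bebfdgbffdbgeefb')
  5 → (2, 'bfcaffbdbebfdgbffdbgeefb')
  6 → (12, 'bfdgbffdbgeefb')
  7 → (16, 'bffdbgeefb')
  8 → (20, 'bgeefb')
  9 → (4, 'caffbdbebfdgbffdbgeefb')
  10 → (1, 'cbfcaffbdbebfdgbffdbgeefb')
  11 → (9, 'dbebfdgbffdbgeefb')
  12 → (19, 'dbgeefb')
  13 → (14, 'dgbffdbgeefb')
  14 → (11, 'ebfdgbffdbgeefb')
  15 → (22, 'eefb')
  16 → (23, 'efb')
  17 → (24, 'fb')
  18 → (7, 'fbdbebfdgbffdbgeefb')
  19 → (3, 'fcaffbdbebfdgbffdbgeefb')
  20 → (18, 'fdbgeefb')
  21 → (13, 'fdgbffdbgeefb')
  22 → (6, 'ffbdbebfdgbffdbgeefb')
  23 → (17, 'ffdbgeefb')
  24 → (15, 'gbffdbgeefb')
  25 → (21, 'geefb')

SA = [5, 25, 0, 8, 10, 2, 12, 16, 20, 4, 1, 9, 19, 14, 11, 22, 23, 24, 7, 3, 18, 13, 6, 17, 15, 21]
i: (SA[i-1],SA[i]) lcp shared
  1: (5,25) 0 ''
  2: (25,0) 1 'b'
  3: (0,8) 1 'b'
  4: (8,10) 1 'b'
  5: (10,2) 1 'b'
  6: (2,12) 2 'bf'
  7: (12,16) 2 'bf'
  8: (16,20) 1 'b'
  9: (20,4) 0 ''
  10: (4,1) 1 'c'
  11: (1,9) 0 ''
  12: (9,19) 2 'db'
  13: (19,14) 1 'd'
  14: (14,11) 0 ''
  15: (11,22) 1 'e'
  16: (22,23) 1 'e'
  17: (23,24) 0 ''
  18: (24,7) 2 'fb'
  19: (7,3) 1 'f'
  20: (3,18) 1 'f'
  21: (18,13) 2 'fd'
  22: (13,6) 1 'f'
  23: (6,17) 2 'ff'
  24: (17,15) 0 ''
  25: (15,21) 1 'g'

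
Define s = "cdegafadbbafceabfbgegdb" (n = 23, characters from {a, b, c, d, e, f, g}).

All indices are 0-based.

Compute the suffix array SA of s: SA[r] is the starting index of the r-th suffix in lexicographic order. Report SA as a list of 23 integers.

[14, 6, 4, 10, 22, 9, 8, 15, 17, 0, 12, 21, 7, 1, 13, 2, 19, 5, 16, 11, 3, 20, 18]

rank | idx | suffix
   0 |  14 | abfbgegdb
   1 |   6 | adbbafceabfbgegdb
   2 |   4 | afadbbafceabfbgegdb
   3 |  10 | afceabfbgegdb
   4 |  22 | b
   5 |   9 | bafceabfbgegdb
   6 |   8 | bbafceabfbgegdb
   7 |  15 | bfbgegdb
   8 |  17 | bgegdb
   9 |   0 | cdegafadbbafceabfbgegdb
  10 |  12 | ceabfbgegdb
  11 |  21 | db
  12 |   7 | dbbafceabfbgegdb
  13 |   1 | degafadbbafceabfbgegdb
  14 |  13 | eabfbgegdb
  15 |   2 | egafadbbafceabfbgegdb
  16 |  19 | egdb
  17 |   5 | fadbbafceabfbgegdb
  18 |  16 | fbgegdb
  19 |  11 | fceabfbgegdb
  20 |   3 | gafadbbafceabfbgegdb
  21 |  20 | gdb
  22 |  18 | gegdb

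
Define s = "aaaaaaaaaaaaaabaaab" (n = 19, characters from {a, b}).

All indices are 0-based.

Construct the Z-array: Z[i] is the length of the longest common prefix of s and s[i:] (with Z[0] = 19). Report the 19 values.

Z[0]=19
i=1: i≥r, start 0; Z[1]=13 grow→box=[1,14)
i=2: min(r-i=12, Z[1]=13)=12; Z[2]=12
i=3: min(r-i=11, Z[2]=12)=11; Z[3]=11
i=4: min(r-i=10, Z[3]=11)=10; Z[4]=10
i=5: min(r-i=9, Z[4]=10)=9; Z[5]=9
i=6: min(r-i=8, Z[5]=9)=8; Z[6]=8
i=7: min(r-i=7, Z[6]=8)=7; Z[7]=7
i=8: min(r-i=6, Z[7]=7)=6; Z[8]=6
i=9: min(r-i=5, Z[8]=6)=5; Z[9]=5
i=10: min(r-i=4, Z[9]=5)=4; Z[10]=4
i=11: min(r-i=3, Z[10]=4)=3; Z[11]=3
i=12: min(r-i=2, Z[11]=3)=2; Z[12]=2
i=13: min(r-i=1, Z[12]=2)=1; Z[13]=1
i=14: i≥r, start 0; Z[14]=0
i=15: i≥r, start 0; Z[15]=3 grow→box=[15,18)
i=16: min(r-i=2, Z[1]=13)=2; Z[16]=2
i=17: min(r-i=1, Z[2]=12)=1; Z[17]=1
i=18: i≥r, start 0; Z[18]=0

[19, 13, 12, 11, 10, 9, 8, 7, 6, 5, 4, 3, 2, 1, 0, 3, 2, 1, 0]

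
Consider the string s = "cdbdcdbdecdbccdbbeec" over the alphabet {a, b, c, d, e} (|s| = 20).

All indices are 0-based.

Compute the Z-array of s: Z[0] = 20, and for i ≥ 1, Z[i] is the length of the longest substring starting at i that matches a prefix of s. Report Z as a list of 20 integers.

[20, 0, 0, 0, 4, 0, 0, 0, 0, 3, 0, 0, 1, 3, 0, 0, 0, 0, 0, 1]

Z[0]=20
i=1: fresh scan; Z[1]=0
i=2: fresh scan; Z[2]=0
i=3: fresh scan; Z[3]=0
i=4: fresh scan; Z[4]=4 scan→box=[4,8)
i=5: min(r-i=3, Z[1]=0)=0; Z[5]=0
i=6: min(r-i=2, Z[2]=0)=0; Z[6]=0
i=7: min(r-i=1, Z[3]=0)=0; Z[7]=0
i=8: fresh scan; Z[8]=0
i=9: fresh scan; Z[9]=3 scan→box=[9,12)
i=10: min(r-i=2, Z[1]=0)=0; Z[10]=0
i=11: min(r-i=1, Z[2]=0)=0; Z[11]=0
i=12: fresh scan; Z[12]=1 scan→box=[12,13)
i=13: fresh scan; Z[13]=3 scan→box=[13,16)
i=14: min(r-i=2, Z[1]=0)=0; Z[14]=0
i=15: min(r-i=1, Z[2]=0)=0; Z[15]=0
i=16: fresh scan; Z[16]=0
i=17: fresh scan; Z[17]=0
i=18: fresh scan; Z[18]=0
i=19: fresh scan; Z[19]=1 scan→box=[19,20)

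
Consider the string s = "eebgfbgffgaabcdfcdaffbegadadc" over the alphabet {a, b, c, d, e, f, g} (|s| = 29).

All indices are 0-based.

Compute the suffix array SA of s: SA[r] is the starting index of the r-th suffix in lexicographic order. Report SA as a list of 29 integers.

rank→(start, suffix):
  0 → (10, 'aabcdfcdaffbegadadc')
  1 → (11, 'abcdfcdaffbegadadc')
  2 → (24, 'adadc')
  3 → (26, 'adc')
  4 → (18, 'affbegadadc')
  5 → (12, 'bcdfcdaffbegadadc')
  6 → (21, 'begadadc')
  7 → (2, 'bgfbgffgaabcdfcdaffbegadadc')
  8 → (5, 'bgffgaabcdfcdaffbegadadc')
  9 → (28, 'c')
  10 → (16, 'cdaffbegadadc')
  11 → (13, 'cdfcdaffbegadadc')
  12 → (25, 'dadc')
  13 → (17, 'daffbegadadc')
  14 → (27, 'dc')
  15 → (14, 'dfcdaffbegadadc')
  16 → (1, 'ebgfbgffgaabcdfcdaffbegadadc')
  17 → (0, 'eebgfbgffgaabcdfcdaffbegadadc')
  18 → (22, 'egadadc')
  19 → (20, 'fbegadadc')
  20 → (4, 'fbgffgaabcdfcdaffbegadadc')
  21 → (15, 'fcdaffbegadadc')
  22 → (19, 'ffbegadadc')
  23 → (7, 'ffgaabcdfcdaffbegadadc')
  24 → (8, 'fgaabcdfcdaffbegadadc')
  25 → (9, 'gaabcdfcdaffbegadadc')
  26 → (23, 'gadadc')
  27 → (3, 'gfbgffgaabcdfcdaffbegadadc')
  28 → (6, 'gffgaabcdfcdaffbegadadc')

[10, 11, 24, 26, 18, 12, 21, 2, 5, 28, 16, 13, 25, 17, 27, 14, 1, 0, 22, 20, 4, 15, 19, 7, 8, 9, 23, 3, 6]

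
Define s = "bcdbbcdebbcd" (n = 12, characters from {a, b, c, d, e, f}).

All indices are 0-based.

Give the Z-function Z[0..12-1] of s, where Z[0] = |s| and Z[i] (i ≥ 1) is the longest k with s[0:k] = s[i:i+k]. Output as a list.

Z[0]=12
i=1: fresh scan; Z[1]=0
i=2: fresh scan; Z[2]=0
i=3: fresh scan; Z[3]=1 scan→box=[3,4)
i=4: fresh scan; Z[4]=3 scan→box=[4,7)
i=5: min(r-i=2, Z[1]=0)=0; Z[5]=0
i=6: min(r-i=1, Z[2]=0)=0; Z[6]=0
i=7: fresh scan; Z[7]=0
i=8: fresh scan; Z[8]=1 scan→box=[8,9)
i=9: fresh scan; Z[9]=3 scan→box=[9,12)
i=10: min(r-i=2, Z[1]=0)=0; Z[10]=0
i=11: min(r-i=1, Z[2]=0)=0; Z[11]=0

[12, 0, 0, 1, 3, 0, 0, 0, 1, 3, 0, 0]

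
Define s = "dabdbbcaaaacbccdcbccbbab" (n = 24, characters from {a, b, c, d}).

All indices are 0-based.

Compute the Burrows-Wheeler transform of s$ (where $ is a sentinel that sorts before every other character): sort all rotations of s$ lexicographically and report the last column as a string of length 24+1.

rank  rotation                   last
    0  $dabdbbcaaaacbccdcbccbbab  b
    1  aaaacbccdcbccbbab$dabdbbc  c
    2  aaacbccdcbccbbab$dabdbbca  a
    3  aacbccdcbccbbab$dabdbbcaa  a
    4  ab$dabdbbcaaaacbccdcbccbb  b
    5  abdbbcaaaacbccdcbccbbab$d  d
    6  acbccdcbccbbab$dabdbbcaaa  a
    7  b$dabdbbcaaaacbccdcbccbba  a
    8  bab$dabdbbcaaaacbccdcbccb  b
    9  bbab$dabdbbcaaaacbccdcbcc  c
   10  bbcaaaacbccdcbccbbab$dabd  d
   11  bcaaaacbccdcbccbbab$dabdb  b
   12  bccbbab$dabdbbcaaaacbccdc  c
   13  bccdcbccbbab$dabdbbcaaaac  c
   14  bdbbcaaaacbccdcbccbbab$da  a
   15  caaaacbccdcbccbbab$dabdbb  b
   16  cbbab$dabdbbcaaaacbccdcbc  c
   17  cbccbbab$dabdbbcaaaacbccd  d
   18  cbccdcbccbbab$dabdbbcaaaa  a
   19  ccbbab$dabdbbcaaaacbccdcb  b
   20  ccdcbccbbab$dabdbbcaaaacb  b
   21  cdcbccbbab$dabdbbcaaaacbc  c
   22  dabdbbcaaaacbccdcbccbbab$  $
   23  dbbcaaaacbccdcbccbbab$dab  b
   24  dcbccbbab$dabdbbcaaaacbcc  c

bcaabdaabcdbccabcdabbc$bc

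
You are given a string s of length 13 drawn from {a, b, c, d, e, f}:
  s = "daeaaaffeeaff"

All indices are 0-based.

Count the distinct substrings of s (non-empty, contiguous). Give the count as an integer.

rank→(start, suffix):
  0 → (3, 'aaaffeeaff')
  1 → (4, 'aaffeeaff')
  2 → (1, 'aeaaaffeeaff')
  3 → (10, 'aff')
  4 → (5, 'affeeaff')
  5 → (0, 'daeaaaffeeaff')
  6 → (2, 'eaaaffeeaff')
  7 → (9, 'eaff')
  8 → (8, 'eeaff')
  9 → (12, 'f')
  10 → (7, 'feeaff')
  11 → (11, 'ff')
  12 → (6, 'ffeeaff')

SA = [3, 4, 1, 10, 5, 0, 2, 9, 8, 12, 7, 11, 6]
i: (SA[i-1],SA[i]) lcp shared
  1: (3,4) 2 'aa'
  2: (4,1) 1 'a'
  3: (1,10) 1 'a'
  4: (10,5) 3 'aff'
  5: (5,0) 0 ''
  6: (0,2) 0 ''
  7: (2,9) 2 'ea'
  8: (9,8) 1 'e'
  9: (8,12) 0 ''
  10: (12,7) 1 'f'
  11: (7,11) 1 'f'
  12: (11,6) 2 'ff'

n(n+1)/2 = 13·14/2 = 91
Σ LCP = 0 + 2 + 1 + 1 + 3 + 0 + 0 + 2 + 1 + 0 + 1 + 1 + 2 = 14
distinct = 91 − 14 = 77

77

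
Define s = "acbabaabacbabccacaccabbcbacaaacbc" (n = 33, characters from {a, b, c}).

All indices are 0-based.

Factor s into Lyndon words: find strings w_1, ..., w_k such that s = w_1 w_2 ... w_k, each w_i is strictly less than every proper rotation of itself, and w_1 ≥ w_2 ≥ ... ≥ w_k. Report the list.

emit factor 1: 'acb' (i=0, period=3)
emit factor 2: 'ab' (i=3, period=2)
emit factor 3: 'aabacbabccacaccabbcbac' (i=5, period=22)
emit factor 4: 'aaacbc' (i=27, period=6)

["acb", "ab", "aabacbabccacaccabbcbac", "aaacbc"]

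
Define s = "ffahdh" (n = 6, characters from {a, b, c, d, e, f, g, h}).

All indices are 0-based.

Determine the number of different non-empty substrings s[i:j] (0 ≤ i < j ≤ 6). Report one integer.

sorted suffixes:
  #0 SA[0]=2  'ahdh'
  #1 SA[1]=4  'dh'
  #2 SA[2]=1  'fahdh'
  #3 SA[3]=0  'ffahdh'
  #4 SA[4]=5  'h'
  #5 SA[5]=3  'hdh'

SA = [2, 4, 1, 0, 5, 3]
rank  pair      lcp
   1  s[2:],s[4:]  0  ''
   2  s[4:],s[1:]  0  ''
   3  s[1:],s[0:]  1  'f'
   4  s[0:],s[5:]  0  ''
   5  s[5:],s[3:]  1  'h'

n(n+1)/2 = 6·7/2 = 21
Σ LCP = 0 + 0 + 0 + 1 + 0 + 1 = 2
distinct = 21 − 2 = 19

19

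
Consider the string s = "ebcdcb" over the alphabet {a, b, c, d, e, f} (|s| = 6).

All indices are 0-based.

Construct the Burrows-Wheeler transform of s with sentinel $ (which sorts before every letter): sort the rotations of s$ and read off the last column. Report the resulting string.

bcedbc$

rank  rotation last
    0  $ebcdcb  b
    1  b$ebcdc  c
    2  bcdcb$e  e
    3  cb$ebcd  d
    4  cdcb$eb  b
    5  dcb$ebc  c
    6  ebcdcb$  $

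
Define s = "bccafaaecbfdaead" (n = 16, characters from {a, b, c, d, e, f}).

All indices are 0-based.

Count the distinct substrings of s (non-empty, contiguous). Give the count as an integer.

125

rank→(start, suffix):
  0 → (5, 'aaecbfdaead')
  1 → (14, 'ad')
  2 → (12, 'aead')
  3 → (6, 'aecbfdaead')
  4 → (3, 'afaaecbfdaead')
  5 → (0, 'bccafaaecbfdaead')
  6 → (9, 'bfdaead')
  7 → (2, 'cafaaecbfdaead')
  8 → (8, 'cbfdaead')
  9 → (1, 'ccafaaecbfdaead')
  10 → (15, 'd')
  11 → (11, 'daead')
  12 → (13, 'ead')
  13 → (7, 'ecbfdaead')
  14 → (4, 'faaecbfdaead')
  15 → (10, 'fdaead')

SA = [5, 14, 12, 6, 3, 0, 9, 2, 8, 1, 15, 11, 13, 7, 4, 10]
rank  pair      lcp
   1  s[5:],s[14:]  1  'a'
   2  s[14:],s[12:]  1  'a'
   3  s[12:],s[6:]  2  'ae'
   4  s[6:],s[3:]  1  'a'
   5  s[3:],s[0:]  0  ''
   6  s[0:],s[9:]  1  'b'
   7  s[9:],s[2:]  0  ''
   8  s[2:],s[8:]  1  'c'
   9  s[8:],s[1:]  1  'c'
  10  s[1:],s[15:]  0  ''
  11  s[15:],s[11:]  1  'd'
  12  s[11:],s[13:]  0  ''
  13  s[13:],s[7:]  1  'e'
  14  s[7:],s[4:]  0  ''
  15  s[4:],s[10:]  1  'f'

n(n+1)/2 = 16·17/2 = 136
Σ LCP = 0 + 1 + 1 + 2 + 1 + 0 + 1 + 0 + 1 + 1 + 0 + 1 + 0 + 1 + 0 + 1 = 11
distinct = 136 − 11 = 125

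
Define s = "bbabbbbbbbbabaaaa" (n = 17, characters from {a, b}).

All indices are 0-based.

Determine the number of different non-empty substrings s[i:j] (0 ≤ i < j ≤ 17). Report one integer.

sorted suffixes:
  #0 SA[0]=16  'a'
  #1 SA[1]=15  'aa'
  #2 SA[2]=14  'aaa'
  #3 SA[3]=13  'aaaa'
  #4 SA[4]=11  'abaaaa'
  #5 SA[5]=2  'abbbbbbbbabaaaa'
  #6 SA[6]=12  'baaaa'
  #7 SA[7]=10  'babaaaa'
  #8 SA[8]=1  'babbbbbbbbabaaaa'
  #9 SA[9]=9  'bbabaaaa'
  #10 SA[10]=0  'bbabbbbbbbbabaaaa'
  #11 SA[11]=8  'bbbabaaaa'
  #12 SA[12]=7  'bbbbabaaaa'
  #13 SA[13]=6  'bbbbbabaaaa'
  #14 SA[14]=5  'bbbbbbabaaaa'
  #15 SA[15]=4  'bbbbbbbabaaaa'
  #16 SA[16]=3  'bbbbbbbbabaaaa'

SA = [16, 15, 14, 13, 11, 2, 12, 10, 1, 9, 0, 8, 7, 6, 5, 4, 3]
[i] adj suffixes → lcp
  [1] 16/15 → 1 ('a')
  [2] 15/14 → 2 ('aa')
  [3] 14/13 → 3 ('aaa')
  [4] 13/11 → 1 ('a')
  [5] 11/2 → 2 ('ab')
  [6] 2/12 → 0 ('')
  [7] 12/10 → 2 ('ba')
  [8] 10/1 → 3 ('bab')
  [9] 1/9 → 1 ('b')
  [10] 9/0 → 4 ('bbab')
  [11] 0/8 → 2 ('bb')
  [12] 8/7 → 3 ('bbb')
  [13] 7/6 → 4 ('bbbb')
  [14] 6/5 → 5 ('bbbbb')
  [15] 5/4 → 6 ('bbbbbb')
  [16] 4/3 → 7 ('bbbbbbb')

n(n+1)/2 = 17·18/2 = 153
Σ LCP = 0 + 1 + 2 + 3 + 1 + 2 + 0 + 2 + 3 + 1 + 4 + 2 + 3 + 4 + 5 + 6 + 7 = 46
distinct = 153 − 46 = 107

107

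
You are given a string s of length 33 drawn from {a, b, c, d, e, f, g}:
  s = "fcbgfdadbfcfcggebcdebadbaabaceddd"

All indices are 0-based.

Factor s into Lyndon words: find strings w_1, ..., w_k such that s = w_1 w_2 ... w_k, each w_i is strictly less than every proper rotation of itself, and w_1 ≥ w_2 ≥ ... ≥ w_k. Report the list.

["f", "c", "bgfd", "adbfcfcggebcdeb", "adb", "aabaceddd"]

emit factor 1: 'f' (i=0, period=1)
emit factor 2: 'c' (i=1, period=1)
emit factor 3: 'bgfd' (i=2, period=4)
emit factor 4: 'adbfcfcggebcdeb' (i=6, period=15)
emit factor 5: 'adb' (i=21, period=3)
emit factor 6: 'aabaceddd' (i=24, period=9)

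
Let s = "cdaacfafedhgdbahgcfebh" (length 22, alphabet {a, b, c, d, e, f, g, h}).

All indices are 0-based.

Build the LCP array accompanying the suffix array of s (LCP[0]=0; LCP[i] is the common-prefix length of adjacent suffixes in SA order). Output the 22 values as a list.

rank | idx | suffix
   0 |   2 | aacfafedhgdbahgcfebh
   1 |   3 | acfafedhgdbahgcfebh
   2 |   6 | afedhgdbahgcfebh
   3 |  14 | ahgcfebh
   4 |  13 | bahgcfebh
   5 |  20 | bh
   6 |   0 | cdaacfafedhgdbahgcfebh
   7 |   4 | cfafedhgdbahgcfebh
   8 |  17 | cfebh
   9 |   1 | daacfafedhgdbahgcfebh
  10 |  12 | dbahgcfebh
  11 |   9 | dhgdbahgcfebh
  12 |  19 | ebh
  13 |   8 | edhgdbahgcfebh
  14 |   5 | fafedhgdbahgcfebh
  15 |  18 | febh
  16 |   7 | fedhgdbahgcfebh
  17 |  16 | gcfebh
  18 |  11 | gdbahgcfebh
  19 |  21 | h
  20 |  15 | hgcfebh
  21 |  10 | hgdbahgcfebh

SA = [2, 3, 6, 14, 13, 20, 0, 4, 17, 1, 12, 9, 19, 8, 5, 18, 7, 16, 11, 21, 15, 10]
i: (SA[i-1],SA[i]) lcp shared
  1: (2,3) 1 'a'
  2: (3,6) 1 'a'
  3: (6,14) 1 'a'
  4: (14,13) 0 ''
  5: (13,20) 1 'b'
  6: (20,0) 0 ''
  7: (0,4) 1 'c'
  8: (4,17) 2 'cf'
  9: (17,1) 0 ''
  10: (1,12) 1 'd'
  11: (12,9) 1 'd'
  12: (9,19) 0 ''
  13: (19,8) 1 'e'
  14: (8,5) 0 ''
  15: (5,18) 1 'f'
  16: (18,7) 2 'fe'
  17: (7,16) 0 ''
  18: (16,11) 1 'g'
  19: (11,21) 0 ''
  20: (21,15) 1 'h'
  21: (15,10) 2 'hg'

[0, 1, 1, 1, 0, 1, 0, 1, 2, 0, 1, 1, 0, 1, 0, 1, 2, 0, 1, 0, 1, 2]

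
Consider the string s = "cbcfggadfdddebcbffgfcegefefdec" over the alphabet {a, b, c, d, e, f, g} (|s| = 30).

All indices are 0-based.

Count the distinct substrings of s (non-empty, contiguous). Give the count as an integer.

435

rank→(start, suffix):
  0 → (6, 'adfdddebcbffgfcegefefdec')
  1 → (13, 'bcbffgfcegefefdec')
  2 → (1, 'bcfggadfdddebcbffgfcegefefdec')
  3 → (15, 'bffgfcegefefdec')
  4 → (29, 'c')
  5 → (0, 'cbcfggadfdddebcbffgfcegefefdec')
  6 → (14, 'cbffgfcegefefdec')
  7 → (20, 'cegefefdec')
  8 → (2, 'cfggadfdddebcbffgfcegefefdec')
  9 → (9, 'dddebcbffgfcegefefdec')
  10 → (10, 'ddebcbffgfcegefefdec')
  11 → (11, 'debcbffgfcegefefdec')
  12 → (27, 'dec')
  13 → (7, 'dfdddebcbffgfcegefefdec')
  14 → (12, 'ebcbffgfcegefefdec')
  15 → (28, 'ec')
  16 → (25, 'efdec')
  17 → (23, 'efefdec')
  18 → (21, 'egefefdec')
  19 → (19, 'fcegefefdec')
  20 → (8, 'fdddebcbffgfcegefefdec')
  21 → (26, 'fdec')
  22 → (24, 'fefdec')
  23 → (16, 'ffgfcegefefdec')
  24 → (17, 'fgfcegefefdec')
  25 → (3, 'fggadfdddebcbffgfcegefefdec')
  26 → (5, 'gadfdddebcbffgfcegefefdec')
  27 → (22, 'gefefdec')
  28 → (18, 'gfcegefefdec')
  29 → (4, 'ggadfdddebcbffgfcegefefdec')

SA = [6, 13, 1, 15, 29, 0, 14, 20, 2, 9, 10, 11, 27, 7, 12, 28, 25, 23, 21, 19, 8, 26, 24, 16, 17, 3, 5, 22, 18, 4]
i: (SA[i-1],SA[i]) lcp shared
  1: (6,13) 0 ''
  2: (13,1) 2 'bc'
  3: (1,15) 1 'b'
  4: (15,29) 0 ''
  5: (29,0) 1 'c'
  6: (0,14) 2 'cb'
  7: (14,20) 1 'c'
  8: (20,2) 1 'c'
  9: (2,9) 0 ''
  10: (9,10) 2 'dd'
  11: (10,11) 1 'd'
  12: (11,27) 2 'de'
  13: (27,7) 1 'd'
  14: (7,12) 0 ''
  15: (12,28) 1 'e'
  16: (28,25) 1 'e'
  17: (25,23) 2 'ef'
  18: (23,21) 1 'e'
  19: (21,19) 0 ''
  20: (19,8) 1 'f'
  21: (8,26) 2 'fd'
  22: (26,24) 1 'f'
  23: (24,16) 1 'f'
  24: (16,17) 1 'f'
  25: (17,3) 2 'fg'
  26: (3,5) 0 ''
  27: (5,22) 1 'g'
  28: (22,18) 1 'g'
  29: (18,4) 1 'g'

n(n+1)/2 = 30·31/2 = 465
Σ LCP = 0 + 0 + 2 + 1 + 0 + 1 + 2 + 1 + 1 + 0 + 2 + 1 + 2 + 1 + 0 + 1 + 1 + 2 + 1 + 0 + 1 + 2 + 1 + 1 + 1 + 2 + 0 + 1 + 1 + 1 = 30
distinct = 465 − 30 = 435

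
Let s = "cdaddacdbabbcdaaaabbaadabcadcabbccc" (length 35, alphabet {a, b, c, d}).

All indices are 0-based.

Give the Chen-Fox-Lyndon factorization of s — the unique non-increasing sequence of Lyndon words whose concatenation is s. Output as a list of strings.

emit factor 1: 'cd' (i=0, period=2)
emit factor 2: 'add' (i=2, period=3)
emit factor 3: 'acdb' (i=5, period=4)
emit factor 4: 'abbcd' (i=9, period=5)
emit factor 5: 'aaaabbaadabcadcabbccc' (i=14, period=21)

["cd", "add", "acdb", "abbcd", "aaaabbaadabcadcabbccc"]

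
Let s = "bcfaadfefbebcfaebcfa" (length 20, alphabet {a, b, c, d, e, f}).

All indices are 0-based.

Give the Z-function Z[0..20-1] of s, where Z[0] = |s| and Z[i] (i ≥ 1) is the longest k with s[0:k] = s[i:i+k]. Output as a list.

[20, 0, 0, 0, 0, 0, 0, 0, 0, 1, 0, 4, 0, 0, 0, 0, 4, 0, 0, 0]

Z[0]=20
i=1: fresh scan; Z[1]=0
i=2: fresh scan; Z[2]=0
i=3: fresh scan; Z[3]=0
i=4: fresh scan; Z[4]=0
i=5: fresh scan; Z[5]=0
i=6: fresh scan; Z[6]=0
i=7: fresh scan; Z[7]=0
i=8: fresh scan; Z[8]=0
i=9: fresh scan; Z[9]=1 scan→box=[9,10)
i=10: fresh scan; Z[10]=0
i=11: fresh scan; Z[11]=4 scan→box=[11,15)
i=12: min(r-i=3, Z[1]=0)=0; Z[12]=0
i=13: min(r-i=2, Z[2]=0)=0; Z[13]=0
i=14: min(r-i=1, Z[3]=0)=0; Z[14]=0
i=15: fresh scan; Z[15]=0
i=16: fresh scan; Z[16]=4 scan→box=[16,20)
i=17: min(r-i=3, Z[1]=0)=0; Z[17]=0
i=18: min(r-i=2, Z[2]=0)=0; Z[18]=0
i=19: min(r-i=1, Z[3]=0)=0; Z[19]=0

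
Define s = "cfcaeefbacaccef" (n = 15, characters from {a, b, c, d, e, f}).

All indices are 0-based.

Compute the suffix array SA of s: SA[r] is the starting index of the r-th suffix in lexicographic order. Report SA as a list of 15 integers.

[8, 10, 3, 7, 9, 2, 11, 12, 0, 4, 13, 5, 14, 6, 1]

rank→(start, suffix):
  0 → (8, 'acaccef')
  1 → (10, 'accef')
  2 → (3, 'aeefbacaccef')
  3 → (7, 'bacaccef')
  4 → (9, 'caccef')
  5 → (2, 'caeefbacaccef')
  6 → (11, 'ccef')
  7 → (12, 'cef')
  8 → (0, 'cfcaeefbacaccef')
  9 → (4, 'eefbacaccef')
  10 → (13, 'ef')
  11 → (5, 'efbacaccef')
  12 → (14, 'f')
  13 → (6, 'fbacaccef')
  14 → (1, 'fcaeefbacaccef')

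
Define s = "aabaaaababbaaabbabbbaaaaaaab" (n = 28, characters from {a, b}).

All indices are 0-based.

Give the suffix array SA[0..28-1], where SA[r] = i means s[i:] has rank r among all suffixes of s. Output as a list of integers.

[20, 21, 22, 23, 3, 24, 4, 11, 25, 0, 5, 12, 26, 1, 6, 8, 13, 16, 27, 19, 2, 10, 7, 15, 18, 9, 14, 17]

rank→(start, suffix):
  0 → (20, 'aaaaaaab')
  1 → (21, 'aaaaaab')
  2 → (22, 'aaaaab')
  3 → (23, 'aaaab')
  4 → (3, 'aaaababbaaabbabbbaaaaaaab')
  5 → (24, 'aaab')
  6 → (4, 'aaababbaaabbabbbaaaaaaab')
  7 → (11, 'aaabbabbbaaaaaaab')
  8 → (25, 'aab')
  9 → (0, 'aabaaaababbaaabbabbbaaaaaaab')
  10 → (5, 'aababbaaabbabbbaaaaaaab')
  11 → (12, 'aabbabbbaaaaaaab')
  12 → (26, 'ab')
  13 → (1, 'abaaaababbaaabbabbbaaaaaaab')
  14 → (6, 'ababbaaabbabbbaaaaaaab')
  15 → (8, 'abbaaabbabbbaaaaaaab')
  16 → (13, 'abbabbbaaaaaaab')
  17 → (16, 'abbbaaaaaaab')
  18 → (27, 'b')
  19 → (19, 'baaaaaaab')
  20 → (2, 'baaaababbaaabbabbbaaaaaaab')
  21 → (10, 'baaabbabbbaaaaaaab')
  22 → (7, 'babbaaabbabbbaaaaaaab')
  23 → (15, 'babbbaaaaaaab')
  24 → (18, 'bbaaaaaaab')
  25 → (9, 'bbaaabbabbbaaaaaaab')
  26 → (14, 'bbabbbaaaaaaab')
  27 → (17, 'bbbaaaaaaab')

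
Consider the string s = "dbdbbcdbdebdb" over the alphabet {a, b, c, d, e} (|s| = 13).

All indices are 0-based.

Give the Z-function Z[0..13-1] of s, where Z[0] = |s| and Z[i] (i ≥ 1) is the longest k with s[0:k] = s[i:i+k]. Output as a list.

[13, 0, 2, 0, 0, 0, 3, 0, 1, 0, 0, 2, 0]

Z[0]=13
i=1: i≥r, start 0; Z[1]=0
i=2: i≥r, start 0; Z[2]=2 scan→box=[2,4)
i=3: min(r-i=1, Z[1]=0)=0; Z[3]=0
i=4: i≥r, start 0; Z[4]=0
i=5: i≥r, start 0; Z[5]=0
i=6: i≥r, start 0; Z[6]=3 scan→box=[6,9)
i=7: min(r-i=2, Z[1]=0)=0; Z[7]=0
i=8: min(r-i=1, Z[2]=2)=1; Z[8]=1
i=9: i≥r, start 0; Z[9]=0
i=10: i≥r, start 0; Z[10]=0
i=11: i≥r, start 0; Z[11]=2 scan→box=[11,13)
i=12: min(r-i=1, Z[1]=0)=0; Z[12]=0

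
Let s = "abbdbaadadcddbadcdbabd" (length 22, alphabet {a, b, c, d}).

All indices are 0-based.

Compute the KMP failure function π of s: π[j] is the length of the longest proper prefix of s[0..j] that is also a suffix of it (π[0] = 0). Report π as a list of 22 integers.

π[0] = 0
j=1 s[j]='b': π[1]=0 (border '')
j=2 s[j]='b': π[2]=0 (border '')
j=3 s[j]='d': π[3]=0 (border '')
j=4 s[j]='b': π[4]=0 (border '')
j=5 s[j]='a': π[5]=1 (border 'a')
j=6 s[j]='a': k: 1→0; π[6]=1 (border 'a')
j=7 s[j]='d': k: 1→0; π[7]=0 (border '')
j=8 s[j]='a': π[8]=1 (border 'a')
j=9 s[j]='d': k: 1→0; π[9]=0 (border '')
j=10 s[j]='c': π[10]=0 (border '')
j=11 s[j]='d': π[11]=0 (border '')
j=12 s[j]='d': π[12]=0 (border '')
j=13 s[j]='b': π[13]=0 (border '')
j=14 s[j]='a': π[14]=1 (border 'a')
j=15 s[j]='d': k: 1→0; π[15]=0 (border '')
j=16 s[j]='c': π[16]=0 (border '')
j=17 s[j]='d': π[17]=0 (border '')
j=18 s[j]='b': π[18]=0 (border '')
j=19 s[j]='a': π[19]=1 (border 'a')
j=20 s[j]='b': π[20]=2 (border 'ab')
j=21 s[j]='d': k: 2→0; π[21]=0 (border '')

[0, 0, 0, 0, 0, 1, 1, 0, 1, 0, 0, 0, 0, 0, 1, 0, 0, 0, 0, 1, 2, 0]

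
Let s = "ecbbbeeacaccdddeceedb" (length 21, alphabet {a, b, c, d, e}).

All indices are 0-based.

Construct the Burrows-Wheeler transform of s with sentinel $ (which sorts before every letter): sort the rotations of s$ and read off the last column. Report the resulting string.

rank  rotation                last
    0  $ecbbbeeacaccdddeceedb  b
    1  acaccdddeceedb$ecbbbee  e
    2  accdddeceedb$ecbbbeeac  c
    3  b$ecbbbeeacaccdddeceed  d
    4  bbbeeacaccdddeceedb$ec  c
    5  bbeeacaccdddeceedb$ecb  b
    6  beeacaccdddeceedb$ecbb  b
    7  caccdddeceedb$ecbbbeea  a
    8  cbbbeeacaccdddeceedb$e  e
    9  ccdddeceedb$ecbbbeeaca  a
   10  cdddeceedb$ecbbbeeacac  c
   11  ceedb$ecbbbeeacaccddde  e
   12  db$ecbbbeeacaccdddecee  e
   13  dddeceedb$ecbbbeeacacc  c
   14  ddeceedb$ecbbbeeacaccd  d
   15  deceedb$ecbbbeeacaccdd  d
   16  eacaccdddeceedb$ecbbbe  e
   17  ecbbbeeacaccdddeceedb$  $
   18  eceedb$ecbbbeeacaccddd  d
   19  edb$ecbbbeeacaccdddece  e
   20  eeacaccdddeceedb$ecbbb  b
   21  eedb$ecbbbeeacaccdddec  c

becdcbbaeaceecdde$debc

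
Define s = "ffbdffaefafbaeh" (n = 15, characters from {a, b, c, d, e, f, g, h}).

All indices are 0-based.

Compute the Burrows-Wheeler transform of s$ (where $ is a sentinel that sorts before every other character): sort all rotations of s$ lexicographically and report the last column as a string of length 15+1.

hfbfffbaafeafd$e

rank  rotation          last
    0  $ffbdffaefafbaeh  h
    1  aefafbaeh$ffbdff  f
    2  aeh$ffbdffaefafb  b
    3  afbaeh$ffbdffaef  f
    4  baeh$ffbdffaefaf  f
    5  bdffaefafbaeh$ff  f
    6  dffaefafbaeh$ffb  b
    7  efafbaeh$ffbdffa  a
    8  eh$ffbdffaefafba  a
    9  faefafbaeh$ffbdf  f
   10  fafbaeh$ffbdffae  e
   11  fbaeh$ffbdffaefa  a
   12  fbdffaefafbaeh$f  f
   13  ffaefafbaeh$ffbd  d
   14  ffbdffaefafbaeh$  $
   15  h$ffbdffaefafbae  e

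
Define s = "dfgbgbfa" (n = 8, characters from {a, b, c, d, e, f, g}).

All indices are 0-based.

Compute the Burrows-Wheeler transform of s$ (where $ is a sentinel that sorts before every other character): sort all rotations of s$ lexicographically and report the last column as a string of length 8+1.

rank  rotation   last
    0  $dfgbgbfa  a
    1  a$dfgbgbf  f
    2  bfa$dfgbg  g
    3  bgbfa$dfg  g
    4  dfgbgbfa$  $
    5  fa$dfgbgb  b
    6  fgbgbfa$d  d
    7  gbfa$dfgb  b
    8  gbgbfa$df  f

afgg$bdbf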